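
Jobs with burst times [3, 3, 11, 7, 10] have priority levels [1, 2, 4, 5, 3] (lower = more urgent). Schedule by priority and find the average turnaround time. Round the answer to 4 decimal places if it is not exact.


Sort by priority (ascending = highest first):
Order: [(1, 3), (2, 3), (3, 10), (4, 11), (5, 7)]
Completion times:
  Priority 1, burst=3, C=3
  Priority 2, burst=3, C=6
  Priority 3, burst=10, C=16
  Priority 4, burst=11, C=27
  Priority 5, burst=7, C=34
Average turnaround = 86/5 = 17.2

17.2


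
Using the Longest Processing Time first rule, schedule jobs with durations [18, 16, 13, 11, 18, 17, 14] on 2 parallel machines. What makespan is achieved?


Sort jobs in decreasing order (LPT): [18, 18, 17, 16, 14, 13, 11]
Assign each job to the least loaded machine:
  Machine 1: jobs [18, 17, 13, 11], load = 59
  Machine 2: jobs [18, 16, 14], load = 48
Makespan = max load = 59

59


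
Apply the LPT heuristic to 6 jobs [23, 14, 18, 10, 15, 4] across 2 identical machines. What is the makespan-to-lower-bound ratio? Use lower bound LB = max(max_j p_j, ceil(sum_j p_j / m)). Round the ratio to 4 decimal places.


LPT order: [23, 18, 15, 14, 10, 4]
Machine loads after assignment: [41, 43]
LPT makespan = 43
Lower bound = max(max_job, ceil(total/2)) = max(23, 42) = 42
Ratio = 43 / 42 = 1.0238

1.0238


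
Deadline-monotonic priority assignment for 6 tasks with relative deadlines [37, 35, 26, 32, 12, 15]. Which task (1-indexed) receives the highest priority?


Sort tasks by relative deadline (ascending):
  Task 5: deadline = 12
  Task 6: deadline = 15
  Task 3: deadline = 26
  Task 4: deadline = 32
  Task 2: deadline = 35
  Task 1: deadline = 37
Priority order (highest first): [5, 6, 3, 4, 2, 1]
Highest priority task = 5

5


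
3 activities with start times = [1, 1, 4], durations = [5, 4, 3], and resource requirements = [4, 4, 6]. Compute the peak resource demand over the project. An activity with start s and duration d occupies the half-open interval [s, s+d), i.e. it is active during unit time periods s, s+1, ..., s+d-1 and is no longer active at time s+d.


Each activity i is active on [start_i, start_i + duration_i).
Compute total resource usage per time slot:
  t=0: active resources = [], total = 0
  t=1: active resources = [4, 4], total = 8
  t=2: active resources = [4, 4], total = 8
  t=3: active resources = [4, 4], total = 8
  t=4: active resources = [4, 4, 6], total = 14
  t=5: active resources = [4, 6], total = 10
  t=6: active resources = [6], total = 6
Peak resource demand = 14

14


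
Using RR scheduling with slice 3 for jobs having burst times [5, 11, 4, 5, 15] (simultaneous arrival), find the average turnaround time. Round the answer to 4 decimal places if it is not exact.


Time quantum = 3
Execution trace:
  J1 runs 3 units, time = 3
  J2 runs 3 units, time = 6
  J3 runs 3 units, time = 9
  J4 runs 3 units, time = 12
  J5 runs 3 units, time = 15
  J1 runs 2 units, time = 17
  J2 runs 3 units, time = 20
  J3 runs 1 units, time = 21
  J4 runs 2 units, time = 23
  J5 runs 3 units, time = 26
  J2 runs 3 units, time = 29
  J5 runs 3 units, time = 32
  J2 runs 2 units, time = 34
  J5 runs 3 units, time = 37
  J5 runs 3 units, time = 40
Finish times: [17, 34, 21, 23, 40]
Average turnaround = 135/5 = 27.0

27.0


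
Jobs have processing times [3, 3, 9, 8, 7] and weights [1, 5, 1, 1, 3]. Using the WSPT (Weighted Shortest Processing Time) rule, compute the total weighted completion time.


Compute p/w ratios and sort ascending (WSPT): [(3, 5), (7, 3), (3, 1), (8, 1), (9, 1)]
Compute weighted completion times:
  Job (p=3,w=5): C=3, w*C=5*3=15
  Job (p=7,w=3): C=10, w*C=3*10=30
  Job (p=3,w=1): C=13, w*C=1*13=13
  Job (p=8,w=1): C=21, w*C=1*21=21
  Job (p=9,w=1): C=30, w*C=1*30=30
Total weighted completion time = 109

109


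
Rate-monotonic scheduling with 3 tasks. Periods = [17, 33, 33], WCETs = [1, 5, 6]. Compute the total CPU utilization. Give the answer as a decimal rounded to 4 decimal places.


Compute individual utilizations (exact fractions):
  Task 1: C/T = 1/17 (approx. 0.0588)
  Task 2: C/T = 5/33 (approx. 0.1515)
  Task 3: C/T = 6/33 = 2/11 (approx. 0.1818)
Total utilization U = 1/17 + 5/33 + 2/11 = 20/51
Rounded to 4 decimal places: U = 0.3922
RM (Liu & Layland) bound for 3 tasks = 0.779763; compare with U = 20/51 (approx. 0.392157)
U <= bound, so schedulable by RM sufficient condition.

0.3922


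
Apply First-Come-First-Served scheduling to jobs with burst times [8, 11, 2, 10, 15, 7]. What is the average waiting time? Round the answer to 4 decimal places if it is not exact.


FCFS order (as given): [8, 11, 2, 10, 15, 7]
Waiting times:
  Job 1: wait = 0
  Job 2: wait = 8
  Job 3: wait = 19
  Job 4: wait = 21
  Job 5: wait = 31
  Job 6: wait = 46
Sum of waiting times = 125
Average waiting time = 125/6 = 20.8333

20.8333


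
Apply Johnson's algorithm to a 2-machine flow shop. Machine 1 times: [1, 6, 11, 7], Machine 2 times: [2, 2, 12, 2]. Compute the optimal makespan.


Apply Johnson's rule:
  Group 1 (a <= b): [(1, 1, 2), (3, 11, 12)]
  Group 2 (a > b): [(2, 6, 2), (4, 7, 2)]
Optimal job order: [1, 3, 2, 4]
Schedule:
  Job 1: M1 done at 1, M2 done at 3
  Job 3: M1 done at 12, M2 done at 24
  Job 2: M1 done at 18, M2 done at 26
  Job 4: M1 done at 25, M2 done at 28
Makespan = 28

28


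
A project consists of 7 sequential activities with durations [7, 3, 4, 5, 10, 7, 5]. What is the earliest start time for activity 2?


Activity 2 starts after activities 1 through 1 complete.
Predecessor durations: [7]
ES = 7 = 7

7


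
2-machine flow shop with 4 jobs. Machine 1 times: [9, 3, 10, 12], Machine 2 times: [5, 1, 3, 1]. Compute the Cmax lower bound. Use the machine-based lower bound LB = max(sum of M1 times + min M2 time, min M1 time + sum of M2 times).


LB1 = sum(M1 times) + min(M2 times) = 34 + 1 = 35
LB2 = min(M1 times) + sum(M2 times) = 3 + 10 = 13
Lower bound = max(LB1, LB2) = max(35, 13) = 35

35


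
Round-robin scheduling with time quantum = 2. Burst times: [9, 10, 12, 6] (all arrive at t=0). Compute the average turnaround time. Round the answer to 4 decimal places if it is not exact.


Time quantum = 2
Execution trace:
  J1 runs 2 units, time = 2
  J2 runs 2 units, time = 4
  J3 runs 2 units, time = 6
  J4 runs 2 units, time = 8
  J1 runs 2 units, time = 10
  J2 runs 2 units, time = 12
  J3 runs 2 units, time = 14
  J4 runs 2 units, time = 16
  J1 runs 2 units, time = 18
  J2 runs 2 units, time = 20
  J3 runs 2 units, time = 22
  J4 runs 2 units, time = 24
  J1 runs 2 units, time = 26
  J2 runs 2 units, time = 28
  J3 runs 2 units, time = 30
  J1 runs 1 units, time = 31
  J2 runs 2 units, time = 33
  J3 runs 2 units, time = 35
  J3 runs 2 units, time = 37
Finish times: [31, 33, 37, 24]
Average turnaround = 125/4 = 31.25

31.25


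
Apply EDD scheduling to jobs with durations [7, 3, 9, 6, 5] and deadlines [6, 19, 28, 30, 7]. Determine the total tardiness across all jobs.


Sort by due date (EDD order): [(7, 6), (5, 7), (3, 19), (9, 28), (6, 30)]
Compute completion times and tardiness:
  Job 1: p=7, d=6, C=7, tardiness=max(0,7-6)=1
  Job 2: p=5, d=7, C=12, tardiness=max(0,12-7)=5
  Job 3: p=3, d=19, C=15, tardiness=max(0,15-19)=0
  Job 4: p=9, d=28, C=24, tardiness=max(0,24-28)=0
  Job 5: p=6, d=30, C=30, tardiness=max(0,30-30)=0
Total tardiness = 6

6


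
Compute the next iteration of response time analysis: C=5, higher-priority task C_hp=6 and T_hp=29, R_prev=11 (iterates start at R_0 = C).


R_next = C + ceil(R_prev / T_hp) * C_hp
ceil(11 / 29) = ceil(0.3793) = 1
Interference = 1 * 6 = 6
R_next = 5 + 6 = 11
R_next = R_prev, so the iteration has converged (response time = 11).

11


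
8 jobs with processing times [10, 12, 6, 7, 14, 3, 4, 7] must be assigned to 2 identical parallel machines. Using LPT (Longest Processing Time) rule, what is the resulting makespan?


Sort jobs in decreasing order (LPT): [14, 12, 10, 7, 7, 6, 4, 3]
Assign each job to the least loaded machine:
  Machine 1: jobs [14, 7, 7, 4], load = 32
  Machine 2: jobs [12, 10, 6, 3], load = 31
Makespan = max load = 32

32


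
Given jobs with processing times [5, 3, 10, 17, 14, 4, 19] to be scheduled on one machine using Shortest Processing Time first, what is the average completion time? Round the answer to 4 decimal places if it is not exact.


Sort jobs by processing time (SPT order): [3, 4, 5, 10, 14, 17, 19]
Compute completion times sequentially:
  Job 1: processing = 3, completes at 3
  Job 2: processing = 4, completes at 7
  Job 3: processing = 5, completes at 12
  Job 4: processing = 10, completes at 22
  Job 5: processing = 14, completes at 36
  Job 6: processing = 17, completes at 53
  Job 7: processing = 19, completes at 72
Sum of completion times = 205
Average completion time = 205/7 = 29.2857

29.2857


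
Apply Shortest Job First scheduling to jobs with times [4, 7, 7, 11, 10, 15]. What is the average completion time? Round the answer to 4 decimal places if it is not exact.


SJF order (ascending): [4, 7, 7, 10, 11, 15]
Completion times:
  Job 1: burst=4, C=4
  Job 2: burst=7, C=11
  Job 3: burst=7, C=18
  Job 4: burst=10, C=28
  Job 5: burst=11, C=39
  Job 6: burst=15, C=54
Average completion = 154/6 = 25.6667

25.6667


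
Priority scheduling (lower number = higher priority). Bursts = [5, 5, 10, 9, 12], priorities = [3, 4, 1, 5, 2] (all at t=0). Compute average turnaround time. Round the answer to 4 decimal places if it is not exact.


Sort by priority (ascending = highest first):
Order: [(1, 10), (2, 12), (3, 5), (4, 5), (5, 9)]
Completion times:
  Priority 1, burst=10, C=10
  Priority 2, burst=12, C=22
  Priority 3, burst=5, C=27
  Priority 4, burst=5, C=32
  Priority 5, burst=9, C=41
Average turnaround = 132/5 = 26.4

26.4


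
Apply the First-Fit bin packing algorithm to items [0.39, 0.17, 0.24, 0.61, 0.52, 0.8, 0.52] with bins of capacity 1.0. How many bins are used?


Place items sequentially using First-Fit:
  Item 0.39 -> new Bin 1
  Item 0.17 -> Bin 1 (now 0.56)
  Item 0.24 -> Bin 1 (now 0.8)
  Item 0.61 -> new Bin 2
  Item 0.52 -> new Bin 3
  Item 0.8 -> new Bin 4
  Item 0.52 -> new Bin 5
Total bins used = 5

5


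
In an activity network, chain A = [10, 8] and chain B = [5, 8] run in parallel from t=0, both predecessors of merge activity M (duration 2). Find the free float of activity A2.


ES(A2) = sum of predecessors on chain A = 10
EF(A2) = ES + duration = 10 + 8 = 18
Successor of A2 is M. ES(M) = max(sum(A), sum(B)) = max(18, 13) = 18
Free float = ES(successor) - EF(current) = 18 - 18 = 0

0


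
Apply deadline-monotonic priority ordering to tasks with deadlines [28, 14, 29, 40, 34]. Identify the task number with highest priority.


Sort tasks by relative deadline (ascending):
  Task 2: deadline = 14
  Task 1: deadline = 28
  Task 3: deadline = 29
  Task 5: deadline = 34
  Task 4: deadline = 40
Priority order (highest first): [2, 1, 3, 5, 4]
Highest priority task = 2

2


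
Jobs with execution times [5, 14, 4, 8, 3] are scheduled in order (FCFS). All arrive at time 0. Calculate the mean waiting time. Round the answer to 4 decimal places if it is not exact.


FCFS order (as given): [5, 14, 4, 8, 3]
Waiting times:
  Job 1: wait = 0
  Job 2: wait = 5
  Job 3: wait = 19
  Job 4: wait = 23
  Job 5: wait = 31
Sum of waiting times = 78
Average waiting time = 78/5 = 15.6

15.6


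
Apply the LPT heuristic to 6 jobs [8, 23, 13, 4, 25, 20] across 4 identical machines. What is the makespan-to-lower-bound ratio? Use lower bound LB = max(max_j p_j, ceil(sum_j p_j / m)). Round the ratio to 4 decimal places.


LPT order: [25, 23, 20, 13, 8, 4]
Machine loads after assignment: [25, 23, 24, 21]
LPT makespan = 25
Lower bound = max(max_job, ceil(total/4)) = max(25, 24) = 25
Ratio = 25 / 25 = 1.0

1.0


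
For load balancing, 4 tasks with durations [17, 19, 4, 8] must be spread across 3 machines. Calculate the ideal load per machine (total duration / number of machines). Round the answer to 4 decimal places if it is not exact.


Total processing time = 17 + 19 + 4 + 8 = 48
Number of machines = 3
Ideal balanced load = 48 / 3 = 16.0

16.0


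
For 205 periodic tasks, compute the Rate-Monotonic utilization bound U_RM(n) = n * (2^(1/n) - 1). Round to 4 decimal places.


Compute 2^(1/205) = 1.0033869285
Subtract 1: 1.0033869285 - 1 = 0.0033869285
Multiply by n: 205 * 0.0033869285 = 0.6943203425
Round to 4 dp: 0.6943

0.6943


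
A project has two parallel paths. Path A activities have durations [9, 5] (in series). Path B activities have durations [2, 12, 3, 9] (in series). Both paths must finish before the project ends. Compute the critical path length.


Path A total = 9 + 5 = 14
Path B total = 2 + 12 + 3 + 9 = 26
Critical path = longest path = max(14, 26) = 26

26


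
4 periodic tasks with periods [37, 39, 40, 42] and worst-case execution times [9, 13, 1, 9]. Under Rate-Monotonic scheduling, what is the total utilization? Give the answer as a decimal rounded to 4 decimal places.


Compute individual utilizations (exact fractions):
  Task 1: C/T = 9/37 (approx. 0.2432)
  Task 2: C/T = 13/39 = 1/3 (approx. 0.3333)
  Task 3: C/T = 1/40 (approx. 0.025)
  Task 4: C/T = 9/42 = 3/14 (approx. 0.2143)
Total utilization U = 9/37 + 1/3 + 1/40 + 3/14 = 25357/31080
Rounded to 4 decimal places: U = 0.8159
RM (Liu & Layland) bound for 4 tasks = 0.756828; compare with U = 25357/31080 (approx. 0.815862)
bound < U <= 1, so the RM sufficient condition is not met (inconclusive; an exact test such as response-time analysis is needed).

0.8159


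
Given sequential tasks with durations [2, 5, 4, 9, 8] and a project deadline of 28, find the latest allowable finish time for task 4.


LF(activity 4) = deadline - sum of successor durations
Successors: activities 5 through 5 with durations [8]
Sum of successor durations = 8
LF = 28 - 8 = 20

20


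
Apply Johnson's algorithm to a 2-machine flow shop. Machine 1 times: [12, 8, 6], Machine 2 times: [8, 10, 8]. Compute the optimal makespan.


Apply Johnson's rule:
  Group 1 (a <= b): [(3, 6, 8), (2, 8, 10)]
  Group 2 (a > b): [(1, 12, 8)]
Optimal job order: [3, 2, 1]
Schedule:
  Job 3: M1 done at 6, M2 done at 14
  Job 2: M1 done at 14, M2 done at 24
  Job 1: M1 done at 26, M2 done at 34
Makespan = 34

34


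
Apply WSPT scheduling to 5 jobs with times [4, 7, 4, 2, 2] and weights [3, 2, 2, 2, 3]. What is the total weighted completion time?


Compute p/w ratios and sort ascending (WSPT): [(2, 3), (2, 2), (4, 3), (4, 2), (7, 2)]
Compute weighted completion times:
  Job (p=2,w=3): C=2, w*C=3*2=6
  Job (p=2,w=2): C=4, w*C=2*4=8
  Job (p=4,w=3): C=8, w*C=3*8=24
  Job (p=4,w=2): C=12, w*C=2*12=24
  Job (p=7,w=2): C=19, w*C=2*19=38
Total weighted completion time = 100

100


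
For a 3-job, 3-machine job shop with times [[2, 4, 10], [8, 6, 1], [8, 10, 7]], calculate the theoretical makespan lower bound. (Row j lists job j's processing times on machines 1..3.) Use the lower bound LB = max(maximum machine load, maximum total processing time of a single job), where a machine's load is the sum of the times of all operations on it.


Machine loads:
  Machine 1: 2 + 8 + 8 = 18
  Machine 2: 4 + 6 + 10 = 20
  Machine 3: 10 + 1 + 7 = 18
Max machine load = 20
Job totals:
  Job 1: 16
  Job 2: 15
  Job 3: 25
Max job total = 25
Lower bound = max(20, 25) = 25

25


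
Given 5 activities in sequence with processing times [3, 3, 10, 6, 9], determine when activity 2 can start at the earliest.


Activity 2 starts after activities 1 through 1 complete.
Predecessor durations: [3]
ES = 3 = 3

3


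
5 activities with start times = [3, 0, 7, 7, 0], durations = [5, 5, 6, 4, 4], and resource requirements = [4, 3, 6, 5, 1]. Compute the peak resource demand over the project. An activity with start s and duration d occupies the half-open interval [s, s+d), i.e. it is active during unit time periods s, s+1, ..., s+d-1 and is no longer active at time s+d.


Each activity i is active on [start_i, start_i + duration_i).
Compute total resource usage per time slot:
  t=0: active resources = [3, 1], total = 4
  t=1: active resources = [3, 1], total = 4
  t=2: active resources = [3, 1], total = 4
  t=3: active resources = [4, 3, 1], total = 8
  t=4: active resources = [4, 3], total = 7
  t=5: active resources = [4], total = 4
  t=6: active resources = [4], total = 4
  t=7: active resources = [4, 6, 5], total = 15
  t=8: active resources = [6, 5], total = 11
  t=9: active resources = [6, 5], total = 11
  t=10: active resources = [6, 5], total = 11
  t=11: active resources = [6], total = 6
  t=12: active resources = [6], total = 6
Peak resource demand = 15

15


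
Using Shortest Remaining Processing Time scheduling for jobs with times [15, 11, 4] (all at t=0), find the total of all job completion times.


Since all jobs arrive at t=0, SRPT equals SPT ordering.
SPT order: [4, 11, 15]
Completion times:
  Job 1: p=4, C=4
  Job 2: p=11, C=15
  Job 3: p=15, C=30
Total completion time = 4 + 15 + 30 = 49

49


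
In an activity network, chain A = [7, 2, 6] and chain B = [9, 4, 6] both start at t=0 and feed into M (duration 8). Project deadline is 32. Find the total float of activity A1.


Forward pass: ES(A1) = sum of predecessors on chain A = 0
EF = ES + duration = 0 + 7 = 7
Backward pass: LF(M) = deadline = 32; LS(M) = 32 - 8 = 24
LF(A1) = LS(M) - sum(successors on chain A) = 24 - 8 = 16
LS = LF - duration = 16 - 7 = 9
Total float = LS - ES = 9 - 0 = 9

9


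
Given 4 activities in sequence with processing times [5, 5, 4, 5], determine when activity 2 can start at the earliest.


Activity 2 starts after activities 1 through 1 complete.
Predecessor durations: [5]
ES = 5 = 5

5


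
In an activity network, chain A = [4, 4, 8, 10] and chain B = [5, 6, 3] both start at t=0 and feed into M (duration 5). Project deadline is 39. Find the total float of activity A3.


Forward pass: ES(A3) = sum of predecessors on chain A = 8
EF = ES + duration = 8 + 8 = 16
Backward pass: LF(M) = deadline = 39; LS(M) = 39 - 5 = 34
LF(A3) = LS(M) - sum(successors on chain A) = 34 - 10 = 24
LS = LF - duration = 24 - 8 = 16
Total float = LS - ES = 16 - 8 = 8

8


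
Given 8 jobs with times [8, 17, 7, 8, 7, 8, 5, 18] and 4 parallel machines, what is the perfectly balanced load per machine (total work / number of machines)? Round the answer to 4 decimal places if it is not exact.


Total processing time = 8 + 17 + 7 + 8 + 7 + 8 + 5 + 18 = 78
Number of machines = 4
Ideal balanced load = 78 / 4 = 19.5

19.5


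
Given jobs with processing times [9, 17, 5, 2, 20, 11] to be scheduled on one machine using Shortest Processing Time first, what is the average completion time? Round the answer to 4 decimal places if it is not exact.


Sort jobs by processing time (SPT order): [2, 5, 9, 11, 17, 20]
Compute completion times sequentially:
  Job 1: processing = 2, completes at 2
  Job 2: processing = 5, completes at 7
  Job 3: processing = 9, completes at 16
  Job 4: processing = 11, completes at 27
  Job 5: processing = 17, completes at 44
  Job 6: processing = 20, completes at 64
Sum of completion times = 160
Average completion time = 160/6 = 26.6667

26.6667


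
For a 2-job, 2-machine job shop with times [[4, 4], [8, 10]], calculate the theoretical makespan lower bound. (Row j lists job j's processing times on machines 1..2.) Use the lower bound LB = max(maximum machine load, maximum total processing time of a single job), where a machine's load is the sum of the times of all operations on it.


Machine loads:
  Machine 1: 4 + 8 = 12
  Machine 2: 4 + 10 = 14
Max machine load = 14
Job totals:
  Job 1: 8
  Job 2: 18
Max job total = 18
Lower bound = max(14, 18) = 18

18


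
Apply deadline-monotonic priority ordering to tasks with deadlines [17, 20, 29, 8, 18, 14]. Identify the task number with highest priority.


Sort tasks by relative deadline (ascending):
  Task 4: deadline = 8
  Task 6: deadline = 14
  Task 1: deadline = 17
  Task 5: deadline = 18
  Task 2: deadline = 20
  Task 3: deadline = 29
Priority order (highest first): [4, 6, 1, 5, 2, 3]
Highest priority task = 4

4


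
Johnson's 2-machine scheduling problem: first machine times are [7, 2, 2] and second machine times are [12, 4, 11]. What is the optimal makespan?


Apply Johnson's rule:
  Group 1 (a <= b): [(2, 2, 4), (3, 2, 11), (1, 7, 12)]
  Group 2 (a > b): []
Optimal job order: [2, 3, 1]
Schedule:
  Job 2: M1 done at 2, M2 done at 6
  Job 3: M1 done at 4, M2 done at 17
  Job 1: M1 done at 11, M2 done at 29
Makespan = 29

29


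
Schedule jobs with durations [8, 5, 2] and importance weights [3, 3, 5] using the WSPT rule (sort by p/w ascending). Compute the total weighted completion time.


Compute p/w ratios and sort ascending (WSPT): [(2, 5), (5, 3), (8, 3)]
Compute weighted completion times:
  Job (p=2,w=5): C=2, w*C=5*2=10
  Job (p=5,w=3): C=7, w*C=3*7=21
  Job (p=8,w=3): C=15, w*C=3*15=45
Total weighted completion time = 76

76


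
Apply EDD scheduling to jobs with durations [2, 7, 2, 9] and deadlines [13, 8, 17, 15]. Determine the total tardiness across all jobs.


Sort by due date (EDD order): [(7, 8), (2, 13), (9, 15), (2, 17)]
Compute completion times and tardiness:
  Job 1: p=7, d=8, C=7, tardiness=max(0,7-8)=0
  Job 2: p=2, d=13, C=9, tardiness=max(0,9-13)=0
  Job 3: p=9, d=15, C=18, tardiness=max(0,18-15)=3
  Job 4: p=2, d=17, C=20, tardiness=max(0,20-17)=3
Total tardiness = 6

6


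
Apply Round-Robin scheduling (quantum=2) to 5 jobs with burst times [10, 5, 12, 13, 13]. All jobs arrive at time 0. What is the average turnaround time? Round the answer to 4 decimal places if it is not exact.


Time quantum = 2
Execution trace:
  J1 runs 2 units, time = 2
  J2 runs 2 units, time = 4
  J3 runs 2 units, time = 6
  J4 runs 2 units, time = 8
  J5 runs 2 units, time = 10
  J1 runs 2 units, time = 12
  J2 runs 2 units, time = 14
  J3 runs 2 units, time = 16
  J4 runs 2 units, time = 18
  J5 runs 2 units, time = 20
  J1 runs 2 units, time = 22
  J2 runs 1 units, time = 23
  J3 runs 2 units, time = 25
  J4 runs 2 units, time = 27
  J5 runs 2 units, time = 29
  J1 runs 2 units, time = 31
  J3 runs 2 units, time = 33
  J4 runs 2 units, time = 35
  J5 runs 2 units, time = 37
  J1 runs 2 units, time = 39
  J3 runs 2 units, time = 41
  J4 runs 2 units, time = 43
  J5 runs 2 units, time = 45
  J3 runs 2 units, time = 47
  J4 runs 2 units, time = 49
  J5 runs 2 units, time = 51
  J4 runs 1 units, time = 52
  J5 runs 1 units, time = 53
Finish times: [39, 23, 47, 52, 53]
Average turnaround = 214/5 = 42.8

42.8


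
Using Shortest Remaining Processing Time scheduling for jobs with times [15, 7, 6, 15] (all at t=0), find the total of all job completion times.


Since all jobs arrive at t=0, SRPT equals SPT ordering.
SPT order: [6, 7, 15, 15]
Completion times:
  Job 1: p=6, C=6
  Job 2: p=7, C=13
  Job 3: p=15, C=28
  Job 4: p=15, C=43
Total completion time = 6 + 13 + 28 + 43 = 90

90


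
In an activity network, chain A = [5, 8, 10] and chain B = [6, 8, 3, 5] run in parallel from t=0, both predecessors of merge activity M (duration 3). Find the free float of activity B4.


ES(B4) = sum of predecessors on chain B = 17
EF(B4) = ES + duration = 17 + 5 = 22
Successor of B4 is M. ES(M) = max(sum(A), sum(B)) = max(23, 22) = 23
Free float = ES(successor) - EF(current) = 23 - 22 = 1

1


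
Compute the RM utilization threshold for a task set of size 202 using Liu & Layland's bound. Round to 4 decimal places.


Compute 2^(1/202) = 1.0034373158
Subtract 1: 1.0034373158 - 1 = 0.0034373158
Multiply by n: 202 * 0.0034373158 = 0.6943377916
Round to 4 dp: 0.6943

0.6943


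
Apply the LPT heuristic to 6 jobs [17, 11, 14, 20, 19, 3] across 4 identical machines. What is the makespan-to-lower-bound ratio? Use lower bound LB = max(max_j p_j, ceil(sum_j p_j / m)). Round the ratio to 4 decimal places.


LPT order: [20, 19, 17, 14, 11, 3]
Machine loads after assignment: [20, 19, 20, 25]
LPT makespan = 25
Lower bound = max(max_job, ceil(total/4)) = max(20, 21) = 21
Ratio = 25 / 21 = 1.1905

1.1905


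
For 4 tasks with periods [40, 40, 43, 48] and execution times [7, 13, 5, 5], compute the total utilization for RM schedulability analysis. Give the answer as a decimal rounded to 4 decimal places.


Compute individual utilizations (exact fractions):
  Task 1: C/T = 7/40 (approx. 0.175)
  Task 2: C/T = 13/40 (approx. 0.325)
  Task 3: C/T = 5/43 (approx. 0.1163)
  Task 4: C/T = 5/48 (approx. 0.1042)
Total utilization U = 7/40 + 13/40 + 5/43 + 5/48 = 1487/2064
Rounded to 4 decimal places: U = 0.7204
RM (Liu & Layland) bound for 4 tasks = 0.756828; compare with U = 1487/2064 (approx. 0.720446)
U <= bound, so schedulable by RM sufficient condition.

0.7204


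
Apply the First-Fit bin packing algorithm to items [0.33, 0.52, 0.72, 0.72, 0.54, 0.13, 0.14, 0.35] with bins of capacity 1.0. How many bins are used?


Place items sequentially using First-Fit:
  Item 0.33 -> new Bin 1
  Item 0.52 -> Bin 1 (now 0.85)
  Item 0.72 -> new Bin 2
  Item 0.72 -> new Bin 3
  Item 0.54 -> new Bin 4
  Item 0.13 -> Bin 1 (now 0.98)
  Item 0.14 -> Bin 2 (now 0.86)
  Item 0.35 -> Bin 4 (now 0.89)
Total bins used = 4

4


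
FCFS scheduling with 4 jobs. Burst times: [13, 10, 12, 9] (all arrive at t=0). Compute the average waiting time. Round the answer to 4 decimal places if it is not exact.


FCFS order (as given): [13, 10, 12, 9]
Waiting times:
  Job 1: wait = 0
  Job 2: wait = 13
  Job 3: wait = 23
  Job 4: wait = 35
Sum of waiting times = 71
Average waiting time = 71/4 = 17.75

17.75


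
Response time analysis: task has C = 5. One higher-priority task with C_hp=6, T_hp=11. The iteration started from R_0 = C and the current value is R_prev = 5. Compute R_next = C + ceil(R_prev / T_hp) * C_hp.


R_next = C + ceil(R_prev / T_hp) * C_hp
ceil(5 / 11) = ceil(0.4545) = 1
Interference = 1 * 6 = 6
R_next = 5 + 6 = 11

11


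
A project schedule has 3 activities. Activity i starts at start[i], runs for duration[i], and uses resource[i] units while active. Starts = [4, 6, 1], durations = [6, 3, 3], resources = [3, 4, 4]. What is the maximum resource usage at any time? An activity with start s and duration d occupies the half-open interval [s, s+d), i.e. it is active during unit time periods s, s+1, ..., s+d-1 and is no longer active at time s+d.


Each activity i is active on [start_i, start_i + duration_i).
Compute total resource usage per time slot:
  t=0: active resources = [], total = 0
  t=1: active resources = [4], total = 4
  t=2: active resources = [4], total = 4
  t=3: active resources = [4], total = 4
  t=4: active resources = [3], total = 3
  t=5: active resources = [3], total = 3
  t=6: active resources = [3, 4], total = 7
  t=7: active resources = [3, 4], total = 7
  t=8: active resources = [3, 4], total = 7
  t=9: active resources = [3], total = 3
Peak resource demand = 7

7


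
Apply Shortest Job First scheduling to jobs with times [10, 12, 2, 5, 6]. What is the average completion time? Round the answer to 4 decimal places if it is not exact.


SJF order (ascending): [2, 5, 6, 10, 12]
Completion times:
  Job 1: burst=2, C=2
  Job 2: burst=5, C=7
  Job 3: burst=6, C=13
  Job 4: burst=10, C=23
  Job 5: burst=12, C=35
Average completion = 80/5 = 16.0

16.0


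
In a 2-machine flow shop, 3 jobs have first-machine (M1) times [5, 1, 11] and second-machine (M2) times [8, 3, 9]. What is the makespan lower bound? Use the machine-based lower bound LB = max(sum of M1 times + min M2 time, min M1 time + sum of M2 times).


LB1 = sum(M1 times) + min(M2 times) = 17 + 3 = 20
LB2 = min(M1 times) + sum(M2 times) = 1 + 20 = 21
Lower bound = max(LB1, LB2) = max(20, 21) = 21

21


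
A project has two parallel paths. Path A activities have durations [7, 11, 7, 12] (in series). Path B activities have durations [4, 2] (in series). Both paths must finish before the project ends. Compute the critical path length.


Path A total = 7 + 11 + 7 + 12 = 37
Path B total = 4 + 2 = 6
Critical path = longest path = max(37, 6) = 37

37


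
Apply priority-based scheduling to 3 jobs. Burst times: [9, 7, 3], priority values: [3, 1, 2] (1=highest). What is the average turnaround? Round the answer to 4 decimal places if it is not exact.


Sort by priority (ascending = highest first):
Order: [(1, 7), (2, 3), (3, 9)]
Completion times:
  Priority 1, burst=7, C=7
  Priority 2, burst=3, C=10
  Priority 3, burst=9, C=19
Average turnaround = 36/3 = 12.0

12.0


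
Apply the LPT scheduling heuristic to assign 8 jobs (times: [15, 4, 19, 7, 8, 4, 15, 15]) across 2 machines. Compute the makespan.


Sort jobs in decreasing order (LPT): [19, 15, 15, 15, 8, 7, 4, 4]
Assign each job to the least loaded machine:
  Machine 1: jobs [19, 15, 7, 4], load = 45
  Machine 2: jobs [15, 15, 8, 4], load = 42
Makespan = max load = 45

45


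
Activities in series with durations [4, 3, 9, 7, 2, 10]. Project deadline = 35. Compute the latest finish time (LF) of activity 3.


LF(activity 3) = deadline - sum of successor durations
Successors: activities 4 through 6 with durations [7, 2, 10]
Sum of successor durations = 19
LF = 35 - 19 = 16

16


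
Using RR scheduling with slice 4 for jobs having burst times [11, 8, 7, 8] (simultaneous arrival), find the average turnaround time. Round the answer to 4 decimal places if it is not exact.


Time quantum = 4
Execution trace:
  J1 runs 4 units, time = 4
  J2 runs 4 units, time = 8
  J3 runs 4 units, time = 12
  J4 runs 4 units, time = 16
  J1 runs 4 units, time = 20
  J2 runs 4 units, time = 24
  J3 runs 3 units, time = 27
  J4 runs 4 units, time = 31
  J1 runs 3 units, time = 34
Finish times: [34, 24, 27, 31]
Average turnaround = 116/4 = 29.0

29.0


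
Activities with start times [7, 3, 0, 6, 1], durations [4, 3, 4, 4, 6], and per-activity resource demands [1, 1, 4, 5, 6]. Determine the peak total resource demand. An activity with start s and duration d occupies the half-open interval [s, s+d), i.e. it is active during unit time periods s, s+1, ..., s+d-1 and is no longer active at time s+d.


Each activity i is active on [start_i, start_i + duration_i).
Compute total resource usage per time slot:
  t=0: active resources = [4], total = 4
  t=1: active resources = [4, 6], total = 10
  t=2: active resources = [4, 6], total = 10
  t=3: active resources = [1, 4, 6], total = 11
  t=4: active resources = [1, 6], total = 7
  t=5: active resources = [1, 6], total = 7
  t=6: active resources = [5, 6], total = 11
  t=7: active resources = [1, 5], total = 6
  t=8: active resources = [1, 5], total = 6
  t=9: active resources = [1, 5], total = 6
  t=10: active resources = [1], total = 1
Peak resource demand = 11

11


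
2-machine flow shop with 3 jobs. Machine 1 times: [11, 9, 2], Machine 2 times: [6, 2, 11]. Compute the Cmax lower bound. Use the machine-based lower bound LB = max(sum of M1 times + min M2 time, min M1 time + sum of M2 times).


LB1 = sum(M1 times) + min(M2 times) = 22 + 2 = 24
LB2 = min(M1 times) + sum(M2 times) = 2 + 19 = 21
Lower bound = max(LB1, LB2) = max(24, 21) = 24

24


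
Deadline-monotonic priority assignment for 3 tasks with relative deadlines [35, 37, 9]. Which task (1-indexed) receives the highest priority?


Sort tasks by relative deadline (ascending):
  Task 3: deadline = 9
  Task 1: deadline = 35
  Task 2: deadline = 37
Priority order (highest first): [3, 1, 2]
Highest priority task = 3

3


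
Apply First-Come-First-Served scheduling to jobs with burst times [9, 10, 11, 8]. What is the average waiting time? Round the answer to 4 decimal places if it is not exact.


FCFS order (as given): [9, 10, 11, 8]
Waiting times:
  Job 1: wait = 0
  Job 2: wait = 9
  Job 3: wait = 19
  Job 4: wait = 30
Sum of waiting times = 58
Average waiting time = 58/4 = 14.5

14.5


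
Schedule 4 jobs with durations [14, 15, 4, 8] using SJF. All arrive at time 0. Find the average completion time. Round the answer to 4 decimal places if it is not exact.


SJF order (ascending): [4, 8, 14, 15]
Completion times:
  Job 1: burst=4, C=4
  Job 2: burst=8, C=12
  Job 3: burst=14, C=26
  Job 4: burst=15, C=41
Average completion = 83/4 = 20.75

20.75


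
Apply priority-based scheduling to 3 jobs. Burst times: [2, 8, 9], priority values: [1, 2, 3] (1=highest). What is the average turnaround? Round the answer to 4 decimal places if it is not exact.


Sort by priority (ascending = highest first):
Order: [(1, 2), (2, 8), (3, 9)]
Completion times:
  Priority 1, burst=2, C=2
  Priority 2, burst=8, C=10
  Priority 3, burst=9, C=19
Average turnaround = 31/3 = 10.3333

10.3333


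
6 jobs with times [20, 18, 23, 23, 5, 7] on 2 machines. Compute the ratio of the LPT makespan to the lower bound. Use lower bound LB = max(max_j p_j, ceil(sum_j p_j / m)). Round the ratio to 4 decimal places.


LPT order: [23, 23, 20, 18, 7, 5]
Machine loads after assignment: [48, 48]
LPT makespan = 48
Lower bound = max(max_job, ceil(total/2)) = max(23, 48) = 48
Ratio = 48 / 48 = 1.0

1.0


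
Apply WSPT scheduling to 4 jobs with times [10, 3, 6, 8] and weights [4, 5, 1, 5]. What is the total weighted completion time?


Compute p/w ratios and sort ascending (WSPT): [(3, 5), (8, 5), (10, 4), (6, 1)]
Compute weighted completion times:
  Job (p=3,w=5): C=3, w*C=5*3=15
  Job (p=8,w=5): C=11, w*C=5*11=55
  Job (p=10,w=4): C=21, w*C=4*21=84
  Job (p=6,w=1): C=27, w*C=1*27=27
Total weighted completion time = 181

181


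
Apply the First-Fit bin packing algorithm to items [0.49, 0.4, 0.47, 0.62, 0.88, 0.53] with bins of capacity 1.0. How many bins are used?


Place items sequentially using First-Fit:
  Item 0.49 -> new Bin 1
  Item 0.4 -> Bin 1 (now 0.89)
  Item 0.47 -> new Bin 2
  Item 0.62 -> new Bin 3
  Item 0.88 -> new Bin 4
  Item 0.53 -> Bin 2 (now 1.0)
Total bins used = 4

4


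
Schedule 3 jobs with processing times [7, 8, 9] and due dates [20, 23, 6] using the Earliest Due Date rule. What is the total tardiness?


Sort by due date (EDD order): [(9, 6), (7, 20), (8, 23)]
Compute completion times and tardiness:
  Job 1: p=9, d=6, C=9, tardiness=max(0,9-6)=3
  Job 2: p=7, d=20, C=16, tardiness=max(0,16-20)=0
  Job 3: p=8, d=23, C=24, tardiness=max(0,24-23)=1
Total tardiness = 4

4


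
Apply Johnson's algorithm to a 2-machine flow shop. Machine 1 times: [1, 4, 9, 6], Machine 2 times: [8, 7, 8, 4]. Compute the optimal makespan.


Apply Johnson's rule:
  Group 1 (a <= b): [(1, 1, 8), (2, 4, 7)]
  Group 2 (a > b): [(3, 9, 8), (4, 6, 4)]
Optimal job order: [1, 2, 3, 4]
Schedule:
  Job 1: M1 done at 1, M2 done at 9
  Job 2: M1 done at 5, M2 done at 16
  Job 3: M1 done at 14, M2 done at 24
  Job 4: M1 done at 20, M2 done at 28
Makespan = 28

28


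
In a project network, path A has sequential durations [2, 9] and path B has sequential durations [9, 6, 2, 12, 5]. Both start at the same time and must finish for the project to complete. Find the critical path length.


Path A total = 2 + 9 = 11
Path B total = 9 + 6 + 2 + 12 + 5 = 34
Critical path = longest path = max(11, 34) = 34

34


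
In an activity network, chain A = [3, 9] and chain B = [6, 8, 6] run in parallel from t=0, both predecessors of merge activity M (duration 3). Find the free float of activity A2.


ES(A2) = sum of predecessors on chain A = 3
EF(A2) = ES + duration = 3 + 9 = 12
Successor of A2 is M. ES(M) = max(sum(A), sum(B)) = max(12, 20) = 20
Free float = ES(successor) - EF(current) = 20 - 12 = 8

8


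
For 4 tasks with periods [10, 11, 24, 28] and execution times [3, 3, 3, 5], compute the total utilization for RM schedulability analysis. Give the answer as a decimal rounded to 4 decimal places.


Compute individual utilizations (exact fractions):
  Task 1: C/T = 3/10 (approx. 0.3)
  Task 2: C/T = 3/11 (approx. 0.2727)
  Task 3: C/T = 3/24 = 1/8 (approx. 0.125)
  Task 4: C/T = 5/28 (approx. 0.1786)
Total utilization U = 3/10 + 3/11 + 1/8 + 5/28 = 2699/3080
Rounded to 4 decimal places: U = 0.8763
RM (Liu & Layland) bound for 4 tasks = 0.756828; compare with U = 2699/3080 (approx. 0.876299)
bound < U <= 1, so the RM sufficient condition is not met (inconclusive; an exact test such as response-time analysis is needed).

0.8763


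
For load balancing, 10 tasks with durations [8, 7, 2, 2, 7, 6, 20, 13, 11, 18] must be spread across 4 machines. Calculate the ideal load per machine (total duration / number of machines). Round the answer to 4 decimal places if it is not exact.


Total processing time = 8 + 7 + 2 + 2 + 7 + 6 + 20 + 13 + 11 + 18 = 94
Number of machines = 4
Ideal balanced load = 94 / 4 = 23.5

23.5


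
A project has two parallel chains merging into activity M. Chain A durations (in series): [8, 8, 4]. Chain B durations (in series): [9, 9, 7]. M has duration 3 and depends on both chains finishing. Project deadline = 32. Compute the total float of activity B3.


Forward pass: ES(B3) = sum of predecessors on chain B = 18
EF = ES + duration = 18 + 7 = 25
Backward pass: LF(M) = deadline = 32; LS(M) = 32 - 3 = 29
LF(B3) = LS(M) - sum(successors on chain B) = 29 - 0 = 29
LS = LF - duration = 29 - 7 = 22
Total float = LS - ES = 22 - 18 = 4

4


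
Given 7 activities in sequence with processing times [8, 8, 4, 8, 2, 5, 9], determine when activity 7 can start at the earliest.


Activity 7 starts after activities 1 through 6 complete.
Predecessor durations: [8, 8, 4, 8, 2, 5]
ES = 8 + 8 + 4 + 8 + 2 + 5 = 35

35


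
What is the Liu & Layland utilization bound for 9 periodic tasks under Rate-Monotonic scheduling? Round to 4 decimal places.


Compute 2^(1/9) = 1.0800597389
Subtract 1: 1.0800597389 - 1 = 0.0800597389
Multiply by n: 9 * 0.0800597389 = 0.7205376501
Round to 4 dp: 0.7205

0.7205


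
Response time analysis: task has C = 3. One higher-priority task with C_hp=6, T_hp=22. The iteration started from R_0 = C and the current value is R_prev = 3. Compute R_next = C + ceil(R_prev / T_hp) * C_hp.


R_next = C + ceil(R_prev / T_hp) * C_hp
ceil(3 / 22) = ceil(0.1364) = 1
Interference = 1 * 6 = 6
R_next = 3 + 6 = 9

9


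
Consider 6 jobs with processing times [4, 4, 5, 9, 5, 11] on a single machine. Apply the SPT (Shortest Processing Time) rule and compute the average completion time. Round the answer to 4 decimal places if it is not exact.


Sort jobs by processing time (SPT order): [4, 4, 5, 5, 9, 11]
Compute completion times sequentially:
  Job 1: processing = 4, completes at 4
  Job 2: processing = 4, completes at 8
  Job 3: processing = 5, completes at 13
  Job 4: processing = 5, completes at 18
  Job 5: processing = 9, completes at 27
  Job 6: processing = 11, completes at 38
Sum of completion times = 108
Average completion time = 108/6 = 18.0

18.0


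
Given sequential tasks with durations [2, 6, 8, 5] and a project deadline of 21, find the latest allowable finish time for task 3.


LF(activity 3) = deadline - sum of successor durations
Successors: activities 4 through 4 with durations [5]
Sum of successor durations = 5
LF = 21 - 5 = 16

16


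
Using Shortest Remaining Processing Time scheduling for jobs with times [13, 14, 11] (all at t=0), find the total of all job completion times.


Since all jobs arrive at t=0, SRPT equals SPT ordering.
SPT order: [11, 13, 14]
Completion times:
  Job 1: p=11, C=11
  Job 2: p=13, C=24
  Job 3: p=14, C=38
Total completion time = 11 + 24 + 38 = 73

73


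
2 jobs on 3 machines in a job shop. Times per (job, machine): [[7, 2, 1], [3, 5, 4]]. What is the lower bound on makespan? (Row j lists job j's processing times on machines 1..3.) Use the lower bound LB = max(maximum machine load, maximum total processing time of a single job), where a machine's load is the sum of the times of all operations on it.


Machine loads:
  Machine 1: 7 + 3 = 10
  Machine 2: 2 + 5 = 7
  Machine 3: 1 + 4 = 5
Max machine load = 10
Job totals:
  Job 1: 10
  Job 2: 12
Max job total = 12
Lower bound = max(10, 12) = 12

12


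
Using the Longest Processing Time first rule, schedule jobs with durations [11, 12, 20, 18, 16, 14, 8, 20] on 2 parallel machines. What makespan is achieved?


Sort jobs in decreasing order (LPT): [20, 20, 18, 16, 14, 12, 11, 8]
Assign each job to the least loaded machine:
  Machine 1: jobs [20, 18, 12, 11], load = 61
  Machine 2: jobs [20, 16, 14, 8], load = 58
Makespan = max load = 61

61
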